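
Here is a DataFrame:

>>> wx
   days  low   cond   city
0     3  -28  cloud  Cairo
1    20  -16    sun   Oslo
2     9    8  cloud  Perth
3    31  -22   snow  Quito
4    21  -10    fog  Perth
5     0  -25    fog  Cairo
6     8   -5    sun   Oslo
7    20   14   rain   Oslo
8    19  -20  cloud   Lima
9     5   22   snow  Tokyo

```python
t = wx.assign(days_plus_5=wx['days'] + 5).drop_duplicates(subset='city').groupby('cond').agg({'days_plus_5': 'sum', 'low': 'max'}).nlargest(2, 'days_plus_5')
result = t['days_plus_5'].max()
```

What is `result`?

add column days_plus_5 = wx['days'] + 5:
   days  low   cond   city  days_plus_5
0     3  -28  cloud  Cairo            8
1    20  -16    sun   Oslo           25
2     9    8  cloud  Perth           14
3    31  -22   snow  Quito           36
4    21  -10    fog  Perth           26
5     0  -25    fog  Cairo            5
6     8   -5    sun   Oslo           13
7    20   14   rain   Oslo           25
8    19  -20  cloud   Lima           24
9     5   22   snow  Tokyo           10
drop duplicate city (keep=first):
   days  low   cond   city  days_plus_5
0     3  -28  cloud  Cairo            8
1    20  -16    sun   Oslo           25
2     9    8  cloud  Perth           14
3    31  -22   snow  Quito           36
8    19  -20  cloud   Lima           24
9     5   22   snow  Tokyo           10
group by cond: sum(days_plus_5), max(low):
       days_plus_5  low
cond                   
cloud           46    8
snow            46   22
sun             25  -16
take 2 rows with largest days_plus_5:
       days_plus_5  low
cond                   
cloud           46    8
snow            46   22
Taking the max of column 'days_plus_5' gives 46.

46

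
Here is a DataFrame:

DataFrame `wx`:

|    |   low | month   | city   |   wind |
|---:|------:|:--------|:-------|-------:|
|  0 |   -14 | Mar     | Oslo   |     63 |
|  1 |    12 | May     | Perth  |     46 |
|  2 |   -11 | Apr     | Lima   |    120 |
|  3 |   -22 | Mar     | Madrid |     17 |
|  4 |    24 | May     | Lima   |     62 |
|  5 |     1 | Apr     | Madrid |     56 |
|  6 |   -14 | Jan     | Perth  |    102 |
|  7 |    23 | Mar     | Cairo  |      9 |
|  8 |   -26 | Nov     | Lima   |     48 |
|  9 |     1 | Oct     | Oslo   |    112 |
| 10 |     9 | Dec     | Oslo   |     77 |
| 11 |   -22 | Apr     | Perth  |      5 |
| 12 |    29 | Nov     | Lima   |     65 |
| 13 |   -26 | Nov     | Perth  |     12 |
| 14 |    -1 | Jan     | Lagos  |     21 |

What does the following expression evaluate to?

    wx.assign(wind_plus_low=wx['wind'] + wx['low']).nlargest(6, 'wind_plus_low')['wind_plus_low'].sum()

add column wind_plus_low = wx['wind'] + wx['low']:
    low month    city  wind  wind_plus_low
0   -14   Mar    Oslo    63             49
1    12   May   Perth    46             58
2   -11   Apr    Lima   120            109
3   -22   Mar  Madrid    17             -5
4    24   May    Lima    62             86
5     1   Apr  Madrid    56             57
6   -14   Jan   Perth   102             88
7    23   Mar   Cairo     9             32
8   -26   Nov    Lima    48             22
9     1   Oct    Oslo   112            113
10    9   Dec    Oslo    77             86
11  -22   Apr   Perth     5            -17
12   29   Nov    Lima    65             94
13  -26   Nov   Perth    12            -14
14   -1   Jan   Lagos    21             20
take 6 rows with largest wind_plus_low:
    low month   city  wind  wind_plus_low
9     1   Oct   Oslo   112            113
2   -11   Apr   Lima   120            109
12   29   Nov   Lima    65             94
6   -14   Jan  Perth   102             88
4    24   May   Lima    62             86
10    9   Dec   Oslo    77             86

576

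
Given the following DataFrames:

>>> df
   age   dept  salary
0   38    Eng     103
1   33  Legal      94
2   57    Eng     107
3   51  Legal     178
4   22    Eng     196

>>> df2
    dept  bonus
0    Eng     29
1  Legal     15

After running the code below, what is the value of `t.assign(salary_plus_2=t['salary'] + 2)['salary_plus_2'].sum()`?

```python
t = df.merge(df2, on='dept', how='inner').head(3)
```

310

merge on 'dept' (how='inner') → 5 rows:
   age   dept  salary  bonus
0   38    Eng     103     29
1   33  Legal      94     15
2   57    Eng     107     29
3   51  Legal     178     15
4   22    Eng     196     29
take first 3 rows:
   age   dept  salary  bonus
0   38    Eng     103     29
1   33  Legal      94     15
2   57    Eng     107     29
add column salary_plus_2 = t['salary'] + 2:
   age   dept  salary  bonus  salary_plus_2
0   38    Eng     103     29            105
1   33  Legal      94     15             96
2   57    Eng     107     29            109
Taking the sum of column 'salary_plus_2' gives 310.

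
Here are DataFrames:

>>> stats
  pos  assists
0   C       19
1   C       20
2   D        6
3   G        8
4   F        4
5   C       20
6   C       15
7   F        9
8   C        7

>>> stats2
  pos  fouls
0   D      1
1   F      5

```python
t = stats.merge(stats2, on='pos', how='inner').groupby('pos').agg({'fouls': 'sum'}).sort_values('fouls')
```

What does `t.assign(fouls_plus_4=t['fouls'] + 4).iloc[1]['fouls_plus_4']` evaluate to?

merge on 'pos' (how='inner') → 3 rows:
  pos  assists  fouls
0   D        6      1
1   F        4      5
2   F        9      5
group by pos, sum of fouls:
     fouls
pos       
D        1
F       10
sort by fouls:
     fouls
pos       
D        1
F       10
add column fouls_plus_4 = t['fouls'] + 4:
     fouls  fouls_plus_4
pos                     
D        1             5
F       10            14

14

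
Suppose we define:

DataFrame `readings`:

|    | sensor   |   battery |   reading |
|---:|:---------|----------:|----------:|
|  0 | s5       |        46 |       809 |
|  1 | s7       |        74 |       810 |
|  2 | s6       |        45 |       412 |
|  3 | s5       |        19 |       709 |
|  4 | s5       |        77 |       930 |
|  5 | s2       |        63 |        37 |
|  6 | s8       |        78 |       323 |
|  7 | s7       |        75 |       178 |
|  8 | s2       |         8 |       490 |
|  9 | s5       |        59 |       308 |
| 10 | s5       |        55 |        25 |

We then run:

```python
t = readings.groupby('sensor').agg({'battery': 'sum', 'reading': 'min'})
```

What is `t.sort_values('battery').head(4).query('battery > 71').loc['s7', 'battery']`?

group by sensor: sum(battery), min(reading):
        battery  reading
sensor                  
s2           71       37
s5          256       25
s6           45      412
s7          149      178
s8           78      323
sort by battery:
        battery  reading
sensor                  
s6           45      412
s2           71       37
s8           78      323
s7          149      178
s5          256       25
take first 4 rows:
        battery  reading
sensor                  
s6           45      412
s2           71       37
s8           78      323
s7          149      178
filter rows where battery > 71:
        battery  reading
sensor                  
s8           78      323
s7          149      178
Finally, value at row 's7', column 'battery' = 149.

149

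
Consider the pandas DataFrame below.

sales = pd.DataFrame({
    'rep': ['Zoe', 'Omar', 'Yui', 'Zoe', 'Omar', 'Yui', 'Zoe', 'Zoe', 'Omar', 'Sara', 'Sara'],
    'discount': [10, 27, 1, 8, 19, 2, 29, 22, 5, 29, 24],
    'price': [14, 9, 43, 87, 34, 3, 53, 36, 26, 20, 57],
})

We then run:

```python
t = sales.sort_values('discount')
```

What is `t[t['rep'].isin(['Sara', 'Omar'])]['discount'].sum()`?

104

sort by discount:
     rep  discount  price
2    Yui         1     43
5    Yui         2      3
8   Omar         5     26
3    Zoe         8     87
0    Zoe        10     14
4   Omar        19     34
7    Zoe        22     36
10  Sara        24     57
1   Omar        27      9
6    Zoe        29     53
9   Sara        29     20
filter rows where rep in ['Sara', 'Omar']:
     rep  discount  price
8   Omar         5     26
4   Omar        19     34
10  Sara        24     57
1   Omar        27      9
9   Sara        29     20
The sum of column 'discount' is 104.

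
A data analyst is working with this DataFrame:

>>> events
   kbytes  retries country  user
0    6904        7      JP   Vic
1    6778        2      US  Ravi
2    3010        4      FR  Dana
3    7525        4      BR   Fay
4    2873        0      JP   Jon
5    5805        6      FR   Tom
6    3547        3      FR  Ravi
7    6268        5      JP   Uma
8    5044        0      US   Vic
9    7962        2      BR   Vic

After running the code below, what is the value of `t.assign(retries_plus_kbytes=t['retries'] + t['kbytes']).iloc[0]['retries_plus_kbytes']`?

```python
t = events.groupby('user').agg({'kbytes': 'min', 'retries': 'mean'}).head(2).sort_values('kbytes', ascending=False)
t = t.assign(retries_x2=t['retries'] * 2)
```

7529.0

group by user: min(kbytes), mean(retries):
      kbytes  retries
user                 
Dana    3010      4.0
Fay     7525      4.0
Jon     2873      0.0
Ravi    3547      2.5
Tom     5805      6.0
Uma     6268      5.0
Vic     5044      3.0
take first 2 rows:
      kbytes  retries
user                 
Dana    3010      4.0
Fay     7525      4.0
sort by kbytes descending:
      kbytes  retries
user                 
Fay     7525      4.0
Dana    3010      4.0
add column retries_x2 = t['retries'] * 2:
      kbytes  retries  retries_x2
user                             
Fay     7525      4.0         8.0
Dana    3010      4.0         8.0
add column retries_plus_kbytes = t['retries'] + t['kbytes']:
      kbytes  retries  retries_x2  retries_plus_kbytes
user                                                  
Fay     7525      4.0         8.0               7529.0
Dana    3010      4.0         8.0               3014.0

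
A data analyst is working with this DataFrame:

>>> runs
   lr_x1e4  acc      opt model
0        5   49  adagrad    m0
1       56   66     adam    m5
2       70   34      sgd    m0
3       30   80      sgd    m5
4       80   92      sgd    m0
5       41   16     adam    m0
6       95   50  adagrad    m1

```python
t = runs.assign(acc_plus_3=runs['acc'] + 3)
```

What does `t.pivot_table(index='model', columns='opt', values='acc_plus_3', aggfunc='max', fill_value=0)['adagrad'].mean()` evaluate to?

add column acc_plus_3 = runs['acc'] + 3:
   lr_x1e4  acc      opt model  acc_plus_3
0        5   49  adagrad    m0          52
1       56   66     adam    m5          69
2       70   34      sgd    m0          37
3       30   80      sgd    m5          83
4       80   92      sgd    m0          95
5       41   16     adam    m0          19
6       95   50  adagrad    m1          53
pivot: rows=model, cols=opt, max(acc_plus_3):
opt    adagrad  adam  sgd
model                    
m0          52    19   95
m1          53     0    0
m5           0    69   83
Then the mean of column 'adagrad': 35.0

35.0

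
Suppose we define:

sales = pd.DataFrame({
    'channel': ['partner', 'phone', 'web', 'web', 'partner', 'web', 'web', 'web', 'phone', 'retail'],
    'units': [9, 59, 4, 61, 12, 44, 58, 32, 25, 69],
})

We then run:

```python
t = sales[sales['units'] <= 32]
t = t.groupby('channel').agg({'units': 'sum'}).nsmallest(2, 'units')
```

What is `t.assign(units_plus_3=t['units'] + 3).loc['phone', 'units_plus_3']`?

28

filter rows where units <= 32:
   channel  units
0  partner      9
2      web      4
4  partner     12
7      web     32
8    phone     25
group by channel, sum of units:
         units
channel       
partner     21
phone       25
web         36
take 2 rows with smallest units:
         units
channel       
partner     21
phone       25
add column units_plus_3 = t['units'] + 3:
         units  units_plus_3
channel                     
partner     21            24
phone       25            28
Finally, value at row 'phone', column 'units_plus_3' = 28.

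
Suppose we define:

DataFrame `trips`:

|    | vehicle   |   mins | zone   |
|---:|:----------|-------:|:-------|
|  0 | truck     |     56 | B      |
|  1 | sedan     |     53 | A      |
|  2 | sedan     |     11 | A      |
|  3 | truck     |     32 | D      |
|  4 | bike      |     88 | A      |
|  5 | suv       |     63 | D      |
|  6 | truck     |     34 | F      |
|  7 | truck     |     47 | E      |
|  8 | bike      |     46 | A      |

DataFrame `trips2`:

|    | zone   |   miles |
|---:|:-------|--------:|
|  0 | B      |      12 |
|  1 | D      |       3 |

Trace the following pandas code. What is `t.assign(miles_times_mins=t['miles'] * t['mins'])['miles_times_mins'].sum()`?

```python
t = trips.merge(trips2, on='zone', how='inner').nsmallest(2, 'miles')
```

285

merge on 'zone' (how='inner') → 3 rows:
  vehicle  mins zone  miles
0   truck    56    B     12
1   truck    32    D      3
2     suv    63    D      3
take 2 rows with smallest miles:
  vehicle  mins zone  miles
1   truck    32    D      3
2     suv    63    D      3
add column miles_times_mins = t['miles'] * t['mins']:
  vehicle  mins zone  miles  miles_times_mins
1   truck    32    D      3                96
2     suv    63    D      3               189
So sum() = 285.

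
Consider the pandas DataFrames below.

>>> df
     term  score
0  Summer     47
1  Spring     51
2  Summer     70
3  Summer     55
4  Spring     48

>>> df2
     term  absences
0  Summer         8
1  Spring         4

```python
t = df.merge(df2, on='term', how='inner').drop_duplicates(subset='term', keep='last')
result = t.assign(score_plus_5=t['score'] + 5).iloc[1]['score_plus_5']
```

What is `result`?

53

merge on 'term' (how='inner') → 5 rows:
     term  score  absences
0  Summer     47         8
1  Spring     51         4
2  Summer     70         8
3  Summer     55         8
4  Spring     48         4
drop duplicate term (keep=last):
     term  score  absences
3  Summer     55         8
4  Spring     48         4
add column score_plus_5 = t['score'] + 5:
     term  score  absences  score_plus_5
3  Summer     55         8            60
4  Spring     48         4            53
value at position 1, column 'score_plus_5' → 53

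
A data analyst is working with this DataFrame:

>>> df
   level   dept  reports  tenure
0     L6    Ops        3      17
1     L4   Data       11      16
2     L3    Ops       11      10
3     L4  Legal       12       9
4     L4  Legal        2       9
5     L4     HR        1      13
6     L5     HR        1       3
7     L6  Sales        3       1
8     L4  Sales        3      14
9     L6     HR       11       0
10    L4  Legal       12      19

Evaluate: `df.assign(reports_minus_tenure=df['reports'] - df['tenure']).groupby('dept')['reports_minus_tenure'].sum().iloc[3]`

add column reports_minus_tenure = df['reports'] - df['tenure']:
   level   dept  reports  tenure  reports_minus_tenure
0     L6    Ops        3      17                   -14
1     L4   Data       11      16                    -5
2     L3    Ops       11      10                     1
3     L4  Legal       12       9                     3
4     L4  Legal        2       9                    -7
5     L4     HR        1      13                   -12
6     L5     HR        1       3                    -2
7     L6  Sales        3       1                     2
8     L4  Sales        3      14                   -11
9     L6     HR       11       0                    11
10    L4  Legal       12      19                    -7
group by dept, sum of reports_minus_tenure:
dept
Data     -5
HR       -3
Legal   -11
Ops     -13
Sales    -9
Name: reports_minus_tenure, dtype: int64
Taking the value at position 3 gives -13.

-13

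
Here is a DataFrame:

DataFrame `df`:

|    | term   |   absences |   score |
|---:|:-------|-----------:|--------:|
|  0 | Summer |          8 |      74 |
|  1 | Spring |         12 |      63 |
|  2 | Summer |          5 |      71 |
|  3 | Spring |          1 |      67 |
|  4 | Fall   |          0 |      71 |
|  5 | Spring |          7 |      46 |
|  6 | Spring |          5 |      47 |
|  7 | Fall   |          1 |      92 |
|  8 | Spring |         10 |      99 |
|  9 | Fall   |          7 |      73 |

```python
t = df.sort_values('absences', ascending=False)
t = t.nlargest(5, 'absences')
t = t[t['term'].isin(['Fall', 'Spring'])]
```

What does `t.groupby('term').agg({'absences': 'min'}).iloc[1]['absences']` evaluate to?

7

sort by absences descending:
     term  absences  score
1  Spring        12     63
8  Spring        10     99
0  Summer         8     74
5  Spring         7     46
9    Fall         7     73
2  Summer         5     71
6  Spring         5     47
3  Spring         1     67
7    Fall         1     92
4    Fall         0     71
take 5 rows with largest absences:
     term  absences  score
1  Spring        12     63
8  Spring        10     99
0  Summer         8     74
5  Spring         7     46
9    Fall         7     73
filter rows where term in ['Fall', 'Spring']:
     term  absences  score
1  Spring        12     63
8  Spring        10     99
5  Spring         7     46
9    Fall         7     73
group by term, min of absences:
        absences
term            
Fall           7
Spring         7
Finally, value at position 1, column 'absences' = 7.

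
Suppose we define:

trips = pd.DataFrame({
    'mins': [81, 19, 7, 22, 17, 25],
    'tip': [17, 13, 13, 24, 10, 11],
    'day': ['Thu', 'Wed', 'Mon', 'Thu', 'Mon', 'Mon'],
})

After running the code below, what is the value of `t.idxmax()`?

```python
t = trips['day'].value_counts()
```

Mon

value_counts of day:
day
Mon    3
Thu    2
Wed    1
Name: count, dtype: int64
Finally, label with the largest value = Mon.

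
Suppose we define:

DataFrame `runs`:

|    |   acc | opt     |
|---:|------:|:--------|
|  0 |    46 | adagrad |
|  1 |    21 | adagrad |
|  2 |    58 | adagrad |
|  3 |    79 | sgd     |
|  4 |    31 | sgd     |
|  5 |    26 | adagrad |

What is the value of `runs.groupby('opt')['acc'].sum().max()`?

151

group by opt, sum of acc:
opt
adagrad    151
sgd        110
Name: acc, dtype: int64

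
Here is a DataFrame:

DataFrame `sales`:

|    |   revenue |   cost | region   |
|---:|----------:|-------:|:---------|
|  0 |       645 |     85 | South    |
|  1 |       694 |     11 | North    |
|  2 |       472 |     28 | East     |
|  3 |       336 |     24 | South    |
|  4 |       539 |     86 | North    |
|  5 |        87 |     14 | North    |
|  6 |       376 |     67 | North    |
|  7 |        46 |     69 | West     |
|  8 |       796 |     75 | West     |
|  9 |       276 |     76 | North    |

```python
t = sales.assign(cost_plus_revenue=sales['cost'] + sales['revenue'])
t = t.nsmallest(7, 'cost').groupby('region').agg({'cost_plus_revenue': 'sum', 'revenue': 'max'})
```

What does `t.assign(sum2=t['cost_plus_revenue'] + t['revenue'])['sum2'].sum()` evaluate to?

5393

add column cost_plus_revenue = sales['cost'] + sales['revenue']:
   revenue  cost region  cost_plus_revenue
0      645    85  South                730
1      694    11  North                705
2      472    28   East                500
3      336    24  South                360
4      539    86  North                625
5       87    14  North                101
6      376    67  North                443
7       46    69   West                115
8      796    75   West                871
9      276    76  North                352
take 7 rows with smallest cost:
   revenue  cost region  cost_plus_revenue
1      694    11  North                705
5       87    14  North                101
3      336    24  South                360
2      472    28   East                500
6      376    67  North                443
7       46    69   West                115
8      796    75   West                871
group by region: sum(cost_plus_revenue), max(revenue):
        cost_plus_revenue  revenue
region                            
East                  500      472
North                1249      694
South                 360      336
West                  986      796
add column sum2 = t['cost_plus_revenue'] + t['revenue']:
        cost_plus_revenue  revenue  sum2
region                                  
East                  500      472   972
North                1249      694  1943
South                 360      336   696
West                  986      796  1782
Finally, sum of column 'sum2' = 5393.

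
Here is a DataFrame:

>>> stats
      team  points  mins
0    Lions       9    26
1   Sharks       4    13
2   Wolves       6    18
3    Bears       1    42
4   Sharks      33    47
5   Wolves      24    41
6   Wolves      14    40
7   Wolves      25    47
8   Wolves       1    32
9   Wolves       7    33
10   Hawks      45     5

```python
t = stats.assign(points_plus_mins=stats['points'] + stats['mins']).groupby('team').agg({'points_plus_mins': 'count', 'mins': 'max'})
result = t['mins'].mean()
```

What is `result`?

add column points_plus_mins = stats['points'] + stats['mins']:
      team  points  mins  points_plus_mins
0    Lions       9    26                35
1   Sharks       4    13                17
2   Wolves       6    18                24
3    Bears       1    42                43
4   Sharks      33    47                80
5   Wolves      24    41                65
6   Wolves      14    40                54
7   Wolves      25    47                72
8   Wolves       1    32                33
9   Wolves       7    33                40
10   Hawks      45     5                50
group by team: count(points_plus_mins), max(mins):
        points_plus_mins  mins
team                          
Bears                  1    42
Hawks                  1     5
Lions                  1    26
Sharks                 2    47
Wolves                 6    47

33.4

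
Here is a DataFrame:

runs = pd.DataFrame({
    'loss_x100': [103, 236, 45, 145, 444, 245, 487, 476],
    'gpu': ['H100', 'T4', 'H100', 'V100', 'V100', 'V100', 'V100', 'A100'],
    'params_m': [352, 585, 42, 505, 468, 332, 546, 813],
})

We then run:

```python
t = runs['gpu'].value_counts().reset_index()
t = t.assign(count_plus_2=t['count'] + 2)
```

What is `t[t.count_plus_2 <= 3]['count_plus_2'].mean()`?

value_counts of gpu:
gpu
V100    4
H100    2
T4      1
A100    1
Name: count, dtype: int64
reset_index():
    gpu  count
0  V100      4
1  H100      2
2    T4      1
3  A100      1
add column count_plus_2 = t['count'] + 2:
    gpu  count  count_plus_2
0  V100      4             6
1  H100      2             4
2    T4      1             3
3  A100      1             3
filter rows where count_plus_2 <= 3:
    gpu  count  count_plus_2
2    T4      1             3
3  A100      1             3

3.0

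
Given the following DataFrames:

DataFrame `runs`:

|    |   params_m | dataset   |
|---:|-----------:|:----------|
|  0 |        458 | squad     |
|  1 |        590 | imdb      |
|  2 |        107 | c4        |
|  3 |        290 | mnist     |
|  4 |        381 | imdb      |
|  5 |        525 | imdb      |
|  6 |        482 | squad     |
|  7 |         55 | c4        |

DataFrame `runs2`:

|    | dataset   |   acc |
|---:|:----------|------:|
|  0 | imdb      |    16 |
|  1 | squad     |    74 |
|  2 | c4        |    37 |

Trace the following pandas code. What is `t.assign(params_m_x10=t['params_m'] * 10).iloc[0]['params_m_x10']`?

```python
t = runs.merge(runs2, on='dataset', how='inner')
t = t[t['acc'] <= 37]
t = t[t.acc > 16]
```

merge on 'dataset' (how='inner') → 7 rows:
   params_m dataset  acc
0       458   squad   74
1       590    imdb   16
2       107      c4   37
3       381    imdb   16
4       525    imdb   16
5       482   squad   74
6        55      c4   37
filter rows where acc <= 37:
   params_m dataset  acc
1       590    imdb   16
2       107      c4   37
3       381    imdb   16
4       525    imdb   16
6        55      c4   37
filter rows where acc > 16:
   params_m dataset  acc
2       107      c4   37
6        55      c4   37
add column params_m_x10 = t['params_m'] * 10:
   params_m dataset  acc  params_m_x10
2       107      c4   37          1070
6        55      c4   37           550

1070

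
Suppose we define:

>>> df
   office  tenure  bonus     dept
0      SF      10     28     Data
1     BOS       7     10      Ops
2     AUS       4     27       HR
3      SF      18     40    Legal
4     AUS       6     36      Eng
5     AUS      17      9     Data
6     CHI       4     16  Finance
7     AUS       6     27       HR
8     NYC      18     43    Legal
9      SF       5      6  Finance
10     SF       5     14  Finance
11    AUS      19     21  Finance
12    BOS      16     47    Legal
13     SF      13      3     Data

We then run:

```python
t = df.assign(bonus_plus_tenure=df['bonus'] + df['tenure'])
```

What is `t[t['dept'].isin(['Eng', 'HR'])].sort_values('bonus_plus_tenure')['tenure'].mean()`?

5.33333333333

add column bonus_plus_tenure = df['bonus'] + df['tenure']:
   office  tenure  bonus     dept  bonus_plus_tenure
0      SF      10     28     Data                 38
1     BOS       7     10      Ops                 17
2     AUS       4     27       HR                 31
3      SF      18     40    Legal                 58
4     AUS       6     36      Eng                 42
5     AUS      17      9     Data                 26
6     CHI       4     16  Finance                 20
7     AUS       6     27       HR                 33
8     NYC      18     43    Legal                 61
9      SF       5      6  Finance                 11
10     SF       5     14  Finance                 19
11    AUS      19     21  Finance                 40
12    BOS      16     47    Legal                 63
13     SF      13      3     Data                 16
filter rows where dept in ['Eng', 'HR']:
  office  tenure  bonus dept  bonus_plus_tenure
2    AUS       4     27   HR                 31
4    AUS       6     36  Eng                 42
7    AUS       6     27   HR                 33
sort by bonus_plus_tenure:
  office  tenure  bonus dept  bonus_plus_tenure
2    AUS       4     27   HR                 31
7    AUS       6     27   HR                 33
4    AUS       6     36  Eng                 42
The mean of column 'tenure' is 5.33333333333.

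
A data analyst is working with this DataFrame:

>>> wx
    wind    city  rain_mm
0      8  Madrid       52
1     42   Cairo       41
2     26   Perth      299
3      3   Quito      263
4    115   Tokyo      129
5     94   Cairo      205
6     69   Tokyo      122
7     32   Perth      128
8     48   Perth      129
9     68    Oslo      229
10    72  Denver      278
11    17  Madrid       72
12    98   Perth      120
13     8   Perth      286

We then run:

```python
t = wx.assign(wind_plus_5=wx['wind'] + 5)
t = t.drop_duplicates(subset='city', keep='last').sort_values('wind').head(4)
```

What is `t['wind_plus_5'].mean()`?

add column wind_plus_5 = wx['wind'] + 5:
    wind    city  rain_mm  wind_plus_5
0      8  Madrid       52           13
1     42   Cairo       41           47
2     26   Perth      299           31
3      3   Quito      263            8
4    115   Tokyo      129          120
5     94   Cairo      205           99
6     69   Tokyo      122           74
7     32   Perth      128           37
8     48   Perth      129           53
9     68    Oslo      229           73
10    72  Denver      278           77
11    17  Madrid       72           22
12    98   Perth      120          103
13     8   Perth      286           13
drop duplicate city (keep=last):
    wind    city  rain_mm  wind_plus_5
3      3   Quito      263            8
5     94   Cairo      205           99
6     69   Tokyo      122           74
9     68    Oslo      229           73
10    72  Denver      278           77
11    17  Madrid       72           22
13     8   Perth      286           13
sort by wind:
    wind    city  rain_mm  wind_plus_5
3      3   Quito      263            8
13     8   Perth      286           13
11    17  Madrid       72           22
9     68    Oslo      229           73
6     69   Tokyo      122           74
10    72  Denver      278           77
5     94   Cairo      205           99
take first 4 rows:
    wind    city  rain_mm  wind_plus_5
3      3   Quito      263            8
13     8   Perth      286           13
11    17  Madrid       72           22
9     68    Oslo      229           73
Taking the mean of column 'wind_plus_5' gives 29.0.

29.0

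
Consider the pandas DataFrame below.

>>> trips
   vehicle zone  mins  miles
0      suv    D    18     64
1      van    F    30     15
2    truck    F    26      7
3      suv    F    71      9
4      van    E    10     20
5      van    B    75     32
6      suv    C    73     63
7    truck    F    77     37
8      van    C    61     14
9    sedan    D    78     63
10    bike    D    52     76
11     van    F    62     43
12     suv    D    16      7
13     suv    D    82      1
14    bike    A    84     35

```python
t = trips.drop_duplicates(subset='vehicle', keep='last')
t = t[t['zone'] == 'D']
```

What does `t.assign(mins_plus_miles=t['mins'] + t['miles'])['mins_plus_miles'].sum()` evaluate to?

drop duplicate vehicle (keep=last):
   vehicle zone  mins  miles
7    truck    F    77     37
9    sedan    D    78     63
11     van    F    62     43
13     suv    D    82      1
14    bike    A    84     35
filter rows where zone == 'D':
   vehicle zone  mins  miles
9    sedan    D    78     63
13     suv    D    82      1
add column mins_plus_miles = t['mins'] + t['miles']:
   vehicle zone  mins  miles  mins_plus_miles
9    sedan    D    78     63              141
13     suv    D    82      1               83
Hence 224.

224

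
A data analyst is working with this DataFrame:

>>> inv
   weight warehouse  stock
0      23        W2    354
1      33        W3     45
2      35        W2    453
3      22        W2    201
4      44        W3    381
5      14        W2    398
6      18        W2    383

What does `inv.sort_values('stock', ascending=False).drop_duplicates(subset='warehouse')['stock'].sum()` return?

834

sort by stock descending:
   weight warehouse  stock
2      35        W2    453
5      14        W2    398
6      18        W2    383
4      44        W3    381
0      23        W2    354
3      22        W2    201
1      33        W3     45
drop duplicate warehouse (keep=first):
   weight warehouse  stock
2      35        W2    453
4      44        W3    381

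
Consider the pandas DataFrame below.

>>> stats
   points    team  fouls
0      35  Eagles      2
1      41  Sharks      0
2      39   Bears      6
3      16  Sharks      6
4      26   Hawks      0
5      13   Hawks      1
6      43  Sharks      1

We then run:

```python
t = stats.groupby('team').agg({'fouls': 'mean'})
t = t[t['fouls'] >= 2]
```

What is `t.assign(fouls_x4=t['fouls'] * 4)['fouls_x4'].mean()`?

13.7777777778

group by team, mean of fouls:
           fouls
team            
Bears   6.000000
Eagles  2.000000
Hawks   0.500000
Sharks  2.333333
filter rows where fouls >= 2:
           fouls
team            
Bears   6.000000
Eagles  2.000000
Sharks  2.333333
add column fouls_x4 = t['fouls'] * 4:
           fouls   fouls_x4
team                       
Bears   6.000000  24.000000
Eagles  2.000000   8.000000
Sharks  2.333333   9.333333
So mean() = 13.7777777778.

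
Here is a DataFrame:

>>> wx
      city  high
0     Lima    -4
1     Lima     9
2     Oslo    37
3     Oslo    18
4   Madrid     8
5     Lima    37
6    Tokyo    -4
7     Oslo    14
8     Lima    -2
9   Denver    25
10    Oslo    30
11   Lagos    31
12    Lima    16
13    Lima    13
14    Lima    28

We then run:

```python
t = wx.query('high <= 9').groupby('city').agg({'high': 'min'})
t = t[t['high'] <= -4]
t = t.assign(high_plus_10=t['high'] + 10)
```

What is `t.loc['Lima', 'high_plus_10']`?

6

filter rows where high <= 9:
     city  high
0    Lima    -4
1    Lima     9
4  Madrid     8
6   Tokyo    -4
8    Lima    -2
group by city, min of high:
        high
city        
Lima      -4
Madrid     8
Tokyo     -4
filter rows where high <= -4:
       high
city       
Lima     -4
Tokyo    -4
add column high_plus_10 = t['high'] + 10:
       high  high_plus_10
city                     
Lima     -4             6
Tokyo    -4             6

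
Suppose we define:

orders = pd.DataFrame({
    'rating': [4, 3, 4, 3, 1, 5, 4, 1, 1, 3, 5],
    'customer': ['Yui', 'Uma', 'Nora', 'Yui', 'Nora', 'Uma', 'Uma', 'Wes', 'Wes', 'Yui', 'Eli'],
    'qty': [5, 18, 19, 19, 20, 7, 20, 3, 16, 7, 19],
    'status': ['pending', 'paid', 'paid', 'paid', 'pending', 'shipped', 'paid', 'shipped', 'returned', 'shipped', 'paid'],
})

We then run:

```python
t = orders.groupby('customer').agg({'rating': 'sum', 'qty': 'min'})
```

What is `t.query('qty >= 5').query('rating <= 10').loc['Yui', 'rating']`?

group by customer: sum(rating), min(qty):
          rating  qty
customer             
Eli            5   19
Nora           5   19
Uma           12    7
Wes            2    3
Yui           10    5
filter rows where qty >= 5:
          rating  qty
customer             
Eli            5   19
Nora           5   19
Uma           12    7
Yui           10    5
filter rows where rating <= 10:
          rating  qty
customer             
Eli            5   19
Nora           5   19
Yui           10    5
Reading off the value at row 'Yui', column 'rating', we get 10.

10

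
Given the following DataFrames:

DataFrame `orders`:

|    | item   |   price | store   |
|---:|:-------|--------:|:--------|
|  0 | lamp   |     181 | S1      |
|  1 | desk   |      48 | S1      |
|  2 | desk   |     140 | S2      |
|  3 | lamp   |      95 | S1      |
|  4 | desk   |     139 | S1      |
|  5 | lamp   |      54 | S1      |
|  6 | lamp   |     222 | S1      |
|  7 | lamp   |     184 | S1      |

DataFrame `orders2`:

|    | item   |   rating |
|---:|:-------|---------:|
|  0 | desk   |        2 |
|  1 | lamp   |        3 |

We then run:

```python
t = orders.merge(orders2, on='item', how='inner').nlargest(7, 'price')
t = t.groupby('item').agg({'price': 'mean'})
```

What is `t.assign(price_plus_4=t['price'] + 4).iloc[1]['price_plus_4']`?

151.2

merge on 'item' (how='inner') → 8 rows:
   item  price store  rating
0  lamp    181    S1       3
1  desk     48    S1       2
2  desk    140    S2       2
3  lamp     95    S1       3
4  desk    139    S1       2
5  lamp     54    S1       3
6  lamp    222    S1       3
7  lamp    184    S1       3
take 7 rows with largest price:
   item  price store  rating
6  lamp    222    S1       3
7  lamp    184    S1       3
0  lamp    181    S1       3
2  desk    140    S2       2
4  desk    139    S1       2
3  lamp     95    S1       3
5  lamp     54    S1       3
group by item, mean of price:
      price
item       
desk  139.5
lamp  147.2
add column price_plus_4 = t['price'] + 4:
      price  price_plus_4
item                     
desk  139.5         143.5
lamp  147.2         151.2
Finally, value at position 1, column 'price_plus_4' = 151.2.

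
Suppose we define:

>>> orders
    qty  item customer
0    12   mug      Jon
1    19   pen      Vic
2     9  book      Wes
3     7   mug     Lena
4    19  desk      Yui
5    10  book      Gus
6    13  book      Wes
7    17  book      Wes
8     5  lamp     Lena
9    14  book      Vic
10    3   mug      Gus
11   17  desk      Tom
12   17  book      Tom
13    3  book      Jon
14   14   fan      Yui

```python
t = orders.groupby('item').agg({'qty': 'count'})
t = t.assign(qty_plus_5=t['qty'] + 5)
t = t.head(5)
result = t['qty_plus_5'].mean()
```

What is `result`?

group by item, count of qty:
      qty
item     
book    7
desk    2
fan     1
lamp    1
mug     3
pen     1
add column qty_plus_5 = t['qty'] + 5:
      qty  qty_plus_5
item                 
book    7          12
desk    2           7
fan     1           6
lamp    1           6
mug     3           8
pen     1           6
take first 5 rows:
      qty  qty_plus_5
item                 
book    7          12
desk    2           7
fan     1           6
lamp    1           6
mug     3           8
The mean of column 'qty_plus_5' is 7.8.

7.8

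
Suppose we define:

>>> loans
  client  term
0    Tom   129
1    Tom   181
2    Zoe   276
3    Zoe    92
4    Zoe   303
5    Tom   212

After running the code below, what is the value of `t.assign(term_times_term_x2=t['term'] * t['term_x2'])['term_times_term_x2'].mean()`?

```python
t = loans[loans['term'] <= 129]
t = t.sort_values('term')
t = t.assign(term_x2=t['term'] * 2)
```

filter rows where term <= 129:
  client  term
0    Tom   129
3    Zoe    92
sort by term:
  client  term
3    Zoe    92
0    Tom   129
add column term_x2 = t['term'] * 2:
  client  term  term_x2
3    Zoe    92      184
0    Tom   129      258
add column term_times_term_x2 = t['term'] * t['term_x2']:
  client  term  term_x2  term_times_term_x2
3    Zoe    92      184               16928
0    Tom   129      258               33282
mean of column 'term_times_term_x2' → 25105.0

25105.0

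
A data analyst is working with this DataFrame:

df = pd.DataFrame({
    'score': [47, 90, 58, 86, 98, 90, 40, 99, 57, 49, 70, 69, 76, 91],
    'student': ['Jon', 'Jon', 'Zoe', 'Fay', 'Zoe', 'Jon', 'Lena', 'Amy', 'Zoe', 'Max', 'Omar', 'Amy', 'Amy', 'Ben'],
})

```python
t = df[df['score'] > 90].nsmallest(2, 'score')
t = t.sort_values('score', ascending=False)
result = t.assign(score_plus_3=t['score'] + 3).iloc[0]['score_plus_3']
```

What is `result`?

filter rows where score > 90:
    score student
4      98     Zoe
7      99     Amy
13     91     Ben
take 2 rows with smallest score:
    score student
13     91     Ben
4      98     Zoe
sort by score descending:
    score student
4      98     Zoe
13     91     Ben
add column score_plus_3 = t['score'] + 3:
    score student  score_plus_3
4      98     Zoe           101
13     91     Ben            94
Hence 101.

101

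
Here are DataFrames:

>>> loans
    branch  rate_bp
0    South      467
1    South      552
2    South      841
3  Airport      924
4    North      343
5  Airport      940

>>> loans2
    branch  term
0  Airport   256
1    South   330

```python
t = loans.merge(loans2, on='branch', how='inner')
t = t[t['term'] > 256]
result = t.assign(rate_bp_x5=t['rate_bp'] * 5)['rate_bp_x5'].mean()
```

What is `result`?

3100.0

merge on 'branch' (how='inner') → 5 rows:
    branch  rate_bp  term
0    South      467   330
1    South      552   330
2    South      841   330
3  Airport      924   256
4  Airport      940   256
filter rows where term > 256:
  branch  rate_bp  term
0  South      467   330
1  South      552   330
2  South      841   330
add column rate_bp_x5 = t['rate_bp'] * 5:
  branch  rate_bp  term  rate_bp_x5
0  South      467   330        2335
1  South      552   330        2760
2  South      841   330        4205
So mean() = 3100.0.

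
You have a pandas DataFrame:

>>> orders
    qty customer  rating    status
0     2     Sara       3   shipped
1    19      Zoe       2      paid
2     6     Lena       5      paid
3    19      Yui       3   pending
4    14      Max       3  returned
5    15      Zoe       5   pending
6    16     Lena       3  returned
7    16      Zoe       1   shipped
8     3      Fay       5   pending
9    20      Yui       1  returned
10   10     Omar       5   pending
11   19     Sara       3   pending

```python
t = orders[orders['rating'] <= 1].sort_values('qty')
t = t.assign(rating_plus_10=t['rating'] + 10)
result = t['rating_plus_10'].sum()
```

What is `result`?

22

filter rows where rating <= 1:
   qty customer  rating    status
7   16      Zoe       1   shipped
9   20      Yui       1  returned
sort by qty:
   qty customer  rating    status
7   16      Zoe       1   shipped
9   20      Yui       1  returned
add column rating_plus_10 = t['rating'] + 10:
   qty customer  rating    status  rating_plus_10
7   16      Zoe       1   shipped              11
9   20      Yui       1  returned              11
sum of column 'rating_plus_10' → 22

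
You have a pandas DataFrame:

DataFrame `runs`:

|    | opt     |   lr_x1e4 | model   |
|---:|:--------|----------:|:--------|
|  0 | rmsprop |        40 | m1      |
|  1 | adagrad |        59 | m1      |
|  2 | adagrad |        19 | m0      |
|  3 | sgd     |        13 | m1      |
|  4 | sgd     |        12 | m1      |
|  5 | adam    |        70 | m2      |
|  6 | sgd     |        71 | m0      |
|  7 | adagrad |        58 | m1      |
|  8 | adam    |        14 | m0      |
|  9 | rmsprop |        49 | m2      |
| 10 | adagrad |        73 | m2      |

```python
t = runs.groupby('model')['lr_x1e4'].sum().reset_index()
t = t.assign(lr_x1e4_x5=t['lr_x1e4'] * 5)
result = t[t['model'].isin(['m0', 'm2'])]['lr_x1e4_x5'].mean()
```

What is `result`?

group by model, sum of lr_x1e4:
model
m0    104
m1    182
m2    192
Name: lr_x1e4, dtype: int64
reset_index():
  model  lr_x1e4
0    m0      104
1    m1      182
2    m2      192
add column lr_x1e4_x5 = t['lr_x1e4'] * 5:
  model  lr_x1e4  lr_x1e4_x5
0    m0      104         520
1    m1      182         910
2    m2      192         960
filter rows where model in ['m0', 'm2']:
  model  lr_x1e4  lr_x1e4_x5
0    m0      104         520
2    m2      192         960
Reading off the mean of column 'lr_x1e4_x5', we get 740.0.

740.0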